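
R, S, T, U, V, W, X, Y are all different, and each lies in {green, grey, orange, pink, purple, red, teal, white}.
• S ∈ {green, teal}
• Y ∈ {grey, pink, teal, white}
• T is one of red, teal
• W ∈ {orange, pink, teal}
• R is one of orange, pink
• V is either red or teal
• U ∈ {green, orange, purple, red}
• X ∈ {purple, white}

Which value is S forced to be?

green

The 8 variables draw from only 8 values {green, grey, orange, pink, purple, red, teal, white}, so each is used; only Y can be grey, hence Y = grey.
Among the 7 still-open variables, white fits only X (and all 7 values in {green, orange, pink, purple, red, teal, white} must be used), so X = white.
Among the 6 still-open variables, purple fits only U (and all 6 values in {green, orange, pink, purple, red, teal} must be used), so U = purple.
The 5 still-open variables together cover exactly {green, orange, pink, red, teal} — 5 values for 5 variables — and green appears only in S's list, so S = green.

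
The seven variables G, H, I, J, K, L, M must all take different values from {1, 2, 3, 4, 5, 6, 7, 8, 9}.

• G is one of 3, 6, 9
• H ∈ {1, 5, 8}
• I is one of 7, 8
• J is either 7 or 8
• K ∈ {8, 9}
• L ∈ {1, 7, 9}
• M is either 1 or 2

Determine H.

5

The 2 variables I and J are confined to {7, 8}, which locks those values in; drop them from H, K, L.
That leaves K = 9. Strike 9 from G, L.
L's domain is down to {1}, so L = 1. Remove 1 from H, M.
So H = 5.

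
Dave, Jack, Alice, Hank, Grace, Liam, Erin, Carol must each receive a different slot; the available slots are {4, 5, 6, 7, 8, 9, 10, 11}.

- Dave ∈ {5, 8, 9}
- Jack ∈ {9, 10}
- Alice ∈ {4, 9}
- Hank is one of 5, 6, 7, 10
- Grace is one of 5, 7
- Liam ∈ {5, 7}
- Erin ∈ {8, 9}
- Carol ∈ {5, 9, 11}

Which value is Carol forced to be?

The 8 variables draw from only 8 values {4, 5, 6, 7, 8, 9, 10, 11}, so each is used; only Alice can be 4, hence Alice = 4.
The 7 still-open variables together cover exactly {5, 6, 7, 8, 9, 10, 11} — 7 values for 7 variables — and 6 appears only in Hank's list, so Hank = 6.
Among the 6 still-open variables, 10 fits only Jack (and all 6 values in {5, 7, 8, 9, 10, 11} must be used), so Jack = 10.
The 5 still-open variables draw from only 5 values {5, 7, 8, 9, 11}, so each is used; only Carol can be 11, hence Carol = 11.

11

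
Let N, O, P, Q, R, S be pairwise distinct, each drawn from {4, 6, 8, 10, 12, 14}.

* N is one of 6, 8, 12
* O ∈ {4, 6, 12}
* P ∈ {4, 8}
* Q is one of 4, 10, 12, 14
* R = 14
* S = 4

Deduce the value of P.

R's domain is down to {14}, so R = 14. So Q can't be 14.
That leaves S = 4. Strike 4 from O, P, Q.
So P = 8.

8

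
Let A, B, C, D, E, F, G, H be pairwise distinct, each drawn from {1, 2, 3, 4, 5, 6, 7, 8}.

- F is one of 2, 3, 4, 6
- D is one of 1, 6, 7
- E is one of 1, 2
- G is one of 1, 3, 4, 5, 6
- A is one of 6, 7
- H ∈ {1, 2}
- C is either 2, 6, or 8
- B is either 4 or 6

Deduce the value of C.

8

The 8 variables together cover exactly {1, 2, 3, 4, 5, 6, 7, 8} — 8 values for 8 variables — and 5 appears only in G's list, so G = 5.
The 7 still-open variables together cover exactly {1, 2, 3, 4, 6, 7, 8} — 7 values for 7 variables — and 3 appears only in F's list, so F = 3.
The 6 still-open variables together cover exactly {1, 2, 4, 6, 7, 8} — 6 values for 6 variables — and 4 appears only in B's list, so B = 4.
The 5 still-open variables together cover exactly {1, 2, 6, 7, 8} — 5 values for 5 variables — and 8 appears only in C's list, so C = 8.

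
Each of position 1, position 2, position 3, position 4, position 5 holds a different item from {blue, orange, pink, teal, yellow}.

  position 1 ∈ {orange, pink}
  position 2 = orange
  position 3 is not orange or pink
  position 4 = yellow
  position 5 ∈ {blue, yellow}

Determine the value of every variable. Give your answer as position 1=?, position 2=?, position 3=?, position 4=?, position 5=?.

position 2 has just one choice, so position 2 = orange. Eliminate orange elsewhere: position 1.
That leaves position 4 = yellow. Remove yellow from position 3, position 5.
That leaves position 5 = blue. Remove blue from position 3.
position 1 must be pink (only option left).
position 3 must be teal (only option left).

position 1=pink, position 2=orange, position 3=teal, position 4=yellow, position 5=blue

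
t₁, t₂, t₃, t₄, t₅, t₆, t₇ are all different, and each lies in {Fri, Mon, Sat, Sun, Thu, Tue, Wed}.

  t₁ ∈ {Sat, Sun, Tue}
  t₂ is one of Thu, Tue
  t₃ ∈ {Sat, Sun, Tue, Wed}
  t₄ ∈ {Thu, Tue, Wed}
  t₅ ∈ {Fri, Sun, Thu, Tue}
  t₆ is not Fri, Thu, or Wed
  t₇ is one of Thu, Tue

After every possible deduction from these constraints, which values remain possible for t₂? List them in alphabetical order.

Thu, Tue

The 7 variables draw from only 7 values {Fri, Mon, Sat, Sun, Thu, Tue, Wed}, so each is used; only t₅ can be Fri, hence t₅ = Fri.
The 6 still-open variables draw from only 6 values {Mon, Sat, Sun, Thu, Tue, Wed}, so each is used; only t₆ can be Mon, hence t₆ = Mon.
t₂ and t₇ between them cover only {Thu, Tue} — a naked pair. Remove those values from t₁, t₃, t₄.
t₄ has just one choice, so t₄ = Wed. So t₃ can't be Wed.
No further eliminations apply; t₂ can still be any of Thu, Tue.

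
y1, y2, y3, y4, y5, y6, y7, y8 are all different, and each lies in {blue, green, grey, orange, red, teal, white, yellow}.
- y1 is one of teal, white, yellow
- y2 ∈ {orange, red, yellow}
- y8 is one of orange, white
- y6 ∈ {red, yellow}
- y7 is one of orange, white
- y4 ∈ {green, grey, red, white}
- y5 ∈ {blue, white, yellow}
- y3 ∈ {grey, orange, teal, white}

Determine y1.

teal

Among the 8 variables, blue fits only y5 (and all 8 values in {blue, green, grey, orange, red, teal, white, yellow} must be used), so y5 = blue.
The 7 still-open variables draw from only 7 values {green, grey, orange, red, teal, white, yellow}, so each is used; only y4 can be green, hence y4 = green.
The 6 still-open variables draw from only 6 values {grey, orange, red, teal, white, yellow}, so each is used; only y3 can be grey, hence y3 = grey.
The 5 still-open variables draw from only 5 values {orange, red, teal, white, yellow}, so each is used; only y1 can be teal, hence y1 = teal.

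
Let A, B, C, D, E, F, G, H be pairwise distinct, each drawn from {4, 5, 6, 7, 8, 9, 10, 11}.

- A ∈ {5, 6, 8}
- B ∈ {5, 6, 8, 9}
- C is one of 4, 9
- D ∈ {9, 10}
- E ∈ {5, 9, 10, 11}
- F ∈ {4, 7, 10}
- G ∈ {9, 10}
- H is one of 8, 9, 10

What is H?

8

The 8 variables draw from only 8 values {4, 5, 6, 7, 8, 9, 10, 11}, so each is used; only F can be 7, hence F = 7.
Among the 7 still-open variables, 4 fits only C (and all 7 values in {4, 5, 6, 8, 9, 10, 11} must be used), so C = 4.
The 6 still-open variables together cover exactly {5, 6, 8, 9, 10, 11} — 6 values for 6 variables — and 11 appears only in E's list, so E = 11.
D and G share exactly the 2 values {9, 10}; by pigeonhole those values go to them, so strike 9, 10 from B, H.
So H = 8.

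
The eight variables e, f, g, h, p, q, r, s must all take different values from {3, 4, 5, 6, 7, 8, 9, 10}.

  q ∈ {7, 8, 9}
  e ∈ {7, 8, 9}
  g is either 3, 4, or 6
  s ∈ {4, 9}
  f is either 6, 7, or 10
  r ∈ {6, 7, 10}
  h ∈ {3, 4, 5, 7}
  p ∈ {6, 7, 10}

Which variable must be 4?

s

Among the 8 variables, 5 fits only h (and all 8 values in {3, 4, 5, 6, 7, 8, 9, 10} must be used), so h = 5.
The 7 still-open variables together cover exactly {3, 4, 6, 7, 8, 9, 10} — 7 values for 7 variables — and 3 appears only in g's list, so g = 3.
The 6 still-open variables draw from only 6 values {4, 6, 7, 8, 9, 10}, so each is used; only s can be 4, hence s = 4.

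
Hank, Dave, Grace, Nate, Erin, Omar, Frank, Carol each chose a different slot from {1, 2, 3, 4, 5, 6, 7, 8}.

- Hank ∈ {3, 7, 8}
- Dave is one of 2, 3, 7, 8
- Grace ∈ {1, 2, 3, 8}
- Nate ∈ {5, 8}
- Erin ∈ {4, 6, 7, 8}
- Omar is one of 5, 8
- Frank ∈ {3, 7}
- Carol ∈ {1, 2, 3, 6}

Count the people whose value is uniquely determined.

Among the 8 variables, 4 fits only Erin (and all 8 values in {1, 2, 3, 4, 5, 6, 7, 8} must be used), so Erin = 4.
Among the 7 still-open variables, 6 fits only Carol (and all 7 values in {1, 2, 3, 5, 6, 7, 8} must be used), so Carol = 6.
The 6 still-open variables together cover exactly {1, 2, 3, 5, 7, 8} — 6 values for 6 variables — and 1 appears only in Grace's list, so Grace = 1.
The 5 still-open variables draw from only 5 values {2, 3, 5, 7, 8}, so each is used; only Dave can be 2, hence Dave = 2.
Nate and Omar between them cover only {5, 8} — a naked pair. Remove those values from Hank.
Determined: Dave=2, Grace=1, Erin=4, Carol=6. The other people each still have more than one consistent value. That makes 4.

4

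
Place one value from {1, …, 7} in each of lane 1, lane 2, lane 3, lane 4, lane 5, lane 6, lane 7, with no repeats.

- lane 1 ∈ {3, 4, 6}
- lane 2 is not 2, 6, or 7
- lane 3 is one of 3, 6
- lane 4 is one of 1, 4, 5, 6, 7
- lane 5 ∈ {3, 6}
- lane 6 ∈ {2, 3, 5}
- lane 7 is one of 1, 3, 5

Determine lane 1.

Among the 7 variables, 2 fits only lane 6 (and all 7 values in {1, 2, 3, 4, 5, 6, 7} must be used), so lane 6 = 2.
The 6 still-open variables draw from only 6 values {1, 3, 4, 5, 6, 7}, so each is used; only lane 4 can be 7, hence lane 4 = 7.
lane 3 and lane 5 share exactly the 2 values {3, 6}; by pigeonhole those values go to them, so strike 3, 6 from lane 1, lane 2, lane 7.
So lane 1 = 4.

4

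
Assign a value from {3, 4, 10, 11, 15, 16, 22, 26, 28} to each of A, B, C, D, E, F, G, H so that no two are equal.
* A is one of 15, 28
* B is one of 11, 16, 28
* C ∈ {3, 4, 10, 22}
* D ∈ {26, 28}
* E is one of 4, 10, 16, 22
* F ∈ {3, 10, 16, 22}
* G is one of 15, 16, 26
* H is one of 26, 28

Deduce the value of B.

11

The 2 variables D and H are confined to {26, 28}, which locks those values in; drop them from A, B, G.
That leaves A = 15. So G can't be 15.
That leaves G = 16. Remove 16 from B, E, F.
So B = 11.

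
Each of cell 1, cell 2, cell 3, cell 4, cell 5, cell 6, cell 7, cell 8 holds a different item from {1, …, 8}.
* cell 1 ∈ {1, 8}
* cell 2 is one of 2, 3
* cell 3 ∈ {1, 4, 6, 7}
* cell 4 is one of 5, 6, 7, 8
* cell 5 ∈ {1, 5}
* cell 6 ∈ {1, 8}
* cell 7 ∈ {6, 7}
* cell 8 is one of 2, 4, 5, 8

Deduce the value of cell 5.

The 8 variables draw from only 8 values {1, 2, 3, 4, 5, 6, 7, 8}, so each is used; only cell 2 can be 3, hence cell 2 = 3.
Among the 7 still-open variables, 2 fits only cell 8 (and all 7 values in {1, 2, 4, 5, 6, 7, 8} must be used), so cell 8 = 2.
The 6 still-open variables draw from only 6 values {1, 4, 5, 6, 7, 8}, so each is used; only cell 3 can be 4, hence cell 3 = 4.
cell 1 and cell 6 share exactly the 2 values {1, 8}; by pigeonhole those values go to them, so strike 1, 8 from cell 4, cell 5.
So cell 5 = 5.

5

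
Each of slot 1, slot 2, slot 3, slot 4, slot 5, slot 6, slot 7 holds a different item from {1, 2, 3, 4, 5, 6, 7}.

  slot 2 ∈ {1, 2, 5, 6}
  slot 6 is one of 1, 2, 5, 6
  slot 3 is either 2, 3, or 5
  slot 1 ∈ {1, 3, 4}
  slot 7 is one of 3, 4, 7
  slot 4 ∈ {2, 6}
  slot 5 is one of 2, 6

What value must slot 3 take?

The 7 variables together cover exactly {1, 2, 3, 4, 5, 6, 7} — 7 values for 7 variables — and 7 appears only in slot 7's list, so slot 7 = 7.
The 6 still-open variables together cover exactly {1, 2, 3, 4, 5, 6} — 6 values for 6 variables — and 4 appears only in slot 1's list, so slot 1 = 4.
The 5 still-open variables together cover exactly {1, 2, 3, 5, 6} — 5 values for 5 variables — and 3 appears only in slot 3's list, so slot 3 = 3.

3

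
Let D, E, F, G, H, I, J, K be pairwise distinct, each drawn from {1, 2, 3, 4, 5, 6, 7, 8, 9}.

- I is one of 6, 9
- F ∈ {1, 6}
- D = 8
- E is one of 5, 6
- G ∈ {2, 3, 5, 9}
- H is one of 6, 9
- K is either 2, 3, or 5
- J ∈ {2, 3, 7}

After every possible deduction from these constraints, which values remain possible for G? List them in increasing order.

D's domain is down to {8}, so D = 8.
Among the 7 still-open variables, 1 fits only F (and all 7 values in {1, 2, 3, 5, 6, 7, 9} must be used), so F = 1.
The 6 still-open variables together cover exactly {2, 3, 5, 6, 7, 9} — 6 values for 6 variables — and 7 appears only in J's list, so J = 7.
H and I between them cover only {6, 9} — a naked pair. Remove those values from E, G.
E's domain is down to {5}, so E = 5. Strike 5 from G, K.
No further eliminations apply; G can still be any of 2, 3.

2, 3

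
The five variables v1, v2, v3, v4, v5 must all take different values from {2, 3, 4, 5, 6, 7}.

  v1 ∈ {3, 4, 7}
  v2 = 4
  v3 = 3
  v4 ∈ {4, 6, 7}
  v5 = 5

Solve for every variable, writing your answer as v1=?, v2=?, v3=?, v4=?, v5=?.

v2's domain is down to {4}, so v2 = 4. Eliminate 4 elsewhere: v1, v4.
v3 has just one choice, so v3 = 3. Remove 3 from v1.
v5 must be 5 (only option left).
v1 has just one choice, so v1 = 7. Remove 7 from v4.
That leaves v4 = 6.

v1=7, v2=4, v3=3, v4=6, v5=5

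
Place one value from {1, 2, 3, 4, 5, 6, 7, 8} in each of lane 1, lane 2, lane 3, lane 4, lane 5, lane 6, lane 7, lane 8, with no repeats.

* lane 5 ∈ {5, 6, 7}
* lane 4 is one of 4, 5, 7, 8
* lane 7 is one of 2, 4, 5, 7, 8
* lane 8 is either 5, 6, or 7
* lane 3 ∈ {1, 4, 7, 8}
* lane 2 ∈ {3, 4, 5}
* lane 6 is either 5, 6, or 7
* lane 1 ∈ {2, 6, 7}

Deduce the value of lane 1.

Among the 8 variables, 1 fits only lane 3 (and all 8 values in {1, 2, 3, 4, 5, 6, 7, 8} must be used), so lane 3 = 1.
Among the 7 still-open variables, 3 fits only lane 2 (and all 7 values in {2, 3, 4, 5, 6, 7, 8} must be used), so lane 2 = 3.
lane 5, lane 6, lane 8 share exactly the 3 values {5, 6, 7}; by pigeonhole those values go to them, so strike 5, 6, 7 from lane 1, lane 4, lane 7.
So lane 1 = 2.

2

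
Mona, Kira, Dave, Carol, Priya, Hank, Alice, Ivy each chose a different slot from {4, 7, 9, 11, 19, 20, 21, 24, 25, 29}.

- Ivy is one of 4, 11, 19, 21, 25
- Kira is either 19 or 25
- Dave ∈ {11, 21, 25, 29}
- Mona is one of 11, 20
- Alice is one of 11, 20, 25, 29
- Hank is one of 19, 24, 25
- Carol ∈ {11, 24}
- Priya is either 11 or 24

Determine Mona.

20

Among the 8 variables, 4 fits only Ivy (and all 8 values in {4, 11, 19, 20, 21, 24, 25, 29} must be used), so Ivy = 4.
The 7 still-open variables draw from only 7 values {11, 19, 20, 21, 24, 25, 29}, so each is used; only Dave can be 21, hence Dave = 21.
Among the 6 still-open variables, 29 fits only Alice (and all 6 values in {11, 19, 20, 24, 25, 29} must be used), so Alice = 29.
The 5 still-open variables draw from only 5 values {11, 19, 20, 24, 25}, so each is used; only Mona can be 20, hence Mona = 20.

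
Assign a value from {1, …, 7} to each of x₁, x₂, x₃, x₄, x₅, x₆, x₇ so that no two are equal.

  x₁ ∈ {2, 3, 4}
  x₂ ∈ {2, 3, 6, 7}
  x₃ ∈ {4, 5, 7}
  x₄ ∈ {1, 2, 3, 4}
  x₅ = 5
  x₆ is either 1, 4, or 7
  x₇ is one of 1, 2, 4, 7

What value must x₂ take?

x₅'s domain is down to {5}, so x₅ = 5. Remove 5 from x₃.
The 6 still-open variables together cover exactly {1, 2, 3, 4, 6, 7} — 6 values for 6 variables — and 6 appears only in x₂'s list, so x₂ = 6.

6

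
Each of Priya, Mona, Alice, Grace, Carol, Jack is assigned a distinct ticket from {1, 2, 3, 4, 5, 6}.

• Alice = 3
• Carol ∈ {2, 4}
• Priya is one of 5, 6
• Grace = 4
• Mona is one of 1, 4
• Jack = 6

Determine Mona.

1

Alice's domain is down to {3}, so Alice = 3.
Grace must be 4 (only option left). Eliminate 4 elsewhere: Mona, Carol.
So Mona = 1.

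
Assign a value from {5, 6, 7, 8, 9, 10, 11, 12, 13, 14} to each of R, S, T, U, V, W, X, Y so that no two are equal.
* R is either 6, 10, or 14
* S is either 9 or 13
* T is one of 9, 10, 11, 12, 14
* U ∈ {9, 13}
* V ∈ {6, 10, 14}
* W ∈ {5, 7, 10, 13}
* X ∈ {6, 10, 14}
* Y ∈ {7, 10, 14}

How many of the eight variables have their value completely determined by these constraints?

2

S and U share exactly the 2 values {9, 13}; by pigeonhole those values go to them, so strike 9, 13 from T, W.
The 3 variables R, V, X are confined to {6, 10, 14}, which locks those values in; drop them from T, W, Y.
Y's domain is down to {7}, so Y = 7. Strike 7 from W.
W must be 5 (only option left).
Determined: W=5, Y=7. The other variables each still have more than one consistent value. That makes 2.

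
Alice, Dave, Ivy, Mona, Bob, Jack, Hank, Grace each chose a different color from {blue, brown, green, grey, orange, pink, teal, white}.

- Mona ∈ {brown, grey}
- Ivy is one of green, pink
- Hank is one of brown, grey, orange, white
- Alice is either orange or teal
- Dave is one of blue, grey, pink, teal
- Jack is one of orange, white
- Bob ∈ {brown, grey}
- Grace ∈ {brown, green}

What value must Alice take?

The 8 variables draw from only 8 values {blue, brown, green, grey, orange, pink, teal, white}, so each is used; only Dave can be blue, hence Dave = blue.
Among the 7 still-open variables, pink fits only Ivy (and all 7 values in {brown, green, grey, orange, pink, teal, white} must be used), so Ivy = pink.
Among the 6 still-open variables, green fits only Grace (and all 6 values in {brown, green, grey, orange, teal, white} must be used), so Grace = green.
The 5 still-open variables together cover exactly {brown, grey, orange, teal, white} — 5 values for 5 variables — and teal appears only in Alice's list, so Alice = teal.

teal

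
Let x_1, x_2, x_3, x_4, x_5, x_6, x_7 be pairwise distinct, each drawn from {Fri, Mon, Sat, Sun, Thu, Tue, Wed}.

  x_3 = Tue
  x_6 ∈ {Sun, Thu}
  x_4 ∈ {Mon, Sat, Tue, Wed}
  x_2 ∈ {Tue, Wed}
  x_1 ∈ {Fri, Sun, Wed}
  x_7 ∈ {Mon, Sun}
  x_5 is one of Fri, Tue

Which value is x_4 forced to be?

Sat

x_3's domain is down to {Tue}, so x_3 = Tue. Strike Tue from x_2, x_4, x_5.
That leaves x_5 = Fri. So x_1 can't be Fri.
That leaves x_2 = Wed. Remove Wed from x_1, x_4.
x_1's domain is down to {Sun}, so x_1 = Sun. Remove Sun from x_6, x_7.
x_6's domain is down to {Thu}, so x_6 = Thu.
That leaves x_7 = Mon. Remove Mon from x_4.
So x_4 = Sat.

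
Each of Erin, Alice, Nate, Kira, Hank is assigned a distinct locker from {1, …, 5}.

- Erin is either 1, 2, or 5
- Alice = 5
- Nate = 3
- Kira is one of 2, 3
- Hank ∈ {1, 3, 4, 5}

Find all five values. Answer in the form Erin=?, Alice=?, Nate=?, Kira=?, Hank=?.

Alice's domain is down to {5}, so Alice = 5. Eliminate 5 elsewhere: Erin, Hank.
Nate has just one choice, so Nate = 3. So Kira, Hank can't be 3.
Kira's domain is down to {2}, so Kira = 2. So Erin can't be 2.
Erin must be 1 (only option left). Strike 1 from Hank.
Hank's domain is down to {4}, so Hank = 4.

Erin=1, Alice=5, Nate=3, Kira=2, Hank=4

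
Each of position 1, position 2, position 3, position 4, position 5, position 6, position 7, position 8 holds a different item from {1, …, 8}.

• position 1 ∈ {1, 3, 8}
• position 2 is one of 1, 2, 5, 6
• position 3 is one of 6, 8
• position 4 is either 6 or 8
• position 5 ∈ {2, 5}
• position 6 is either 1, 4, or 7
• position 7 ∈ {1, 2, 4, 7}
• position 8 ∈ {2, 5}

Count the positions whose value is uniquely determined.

Among the 8 variables, 3 fits only position 1 (and all 8 values in {1, 2, 3, 4, 5, 6, 7, 8} must be used), so position 1 = 3.
position 3 and position 4 share exactly the 2 values {6, 8}; by pigeonhole those values go to them, so strike 6, 8 from position 2.
position 5 and position 8 between them cover only {2, 5} — a naked pair. Remove those values from position 2, position 7.
That leaves position 2 = 1. So position 6, position 7 can't be 1.
Determined: position 1=3, position 2=1. The other positions each still have more than one consistent value. That makes 2.

2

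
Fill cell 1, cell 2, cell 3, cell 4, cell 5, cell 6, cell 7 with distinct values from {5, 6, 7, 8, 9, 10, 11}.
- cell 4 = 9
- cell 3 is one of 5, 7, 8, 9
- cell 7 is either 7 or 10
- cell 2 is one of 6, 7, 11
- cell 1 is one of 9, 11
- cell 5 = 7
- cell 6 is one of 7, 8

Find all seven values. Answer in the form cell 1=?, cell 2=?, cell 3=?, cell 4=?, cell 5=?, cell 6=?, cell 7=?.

cell 4 must be 9 (only option left). Eliminate 9 elsewhere: cell 1, cell 3.
cell 5 has just one choice, so cell 5 = 7. So cell 2, cell 3, cell 6, cell 7 can't be 7.
cell 6 has just one choice, so cell 6 = 8. Strike 8 from cell 3.
That leaves cell 7 = 10.
cell 1's domain is down to {11}, so cell 1 = 11. Remove 11 from cell 2.
That leaves cell 2 = 6.
cell 3's domain is down to {5}, so cell 3 = 5.

cell 1=11, cell 2=6, cell 3=5, cell 4=9, cell 5=7, cell 6=8, cell 7=10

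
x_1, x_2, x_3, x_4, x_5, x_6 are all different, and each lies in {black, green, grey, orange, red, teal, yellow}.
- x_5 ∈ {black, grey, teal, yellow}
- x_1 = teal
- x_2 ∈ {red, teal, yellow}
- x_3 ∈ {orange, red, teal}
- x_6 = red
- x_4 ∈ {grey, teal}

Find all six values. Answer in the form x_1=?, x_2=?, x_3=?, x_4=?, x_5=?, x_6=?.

x_1=teal, x_2=yellow, x_3=orange, x_4=grey, x_5=black, x_6=red

x_1's domain is down to {teal}, so x_1 = teal. Eliminate teal elsewhere: x_2, x_3, x_4, x_5.
x_4's domain is down to {grey}, so x_4 = grey. Strike grey from x_5.
x_6's domain is down to {red}, so x_6 = red. Strike red from x_2, x_3.
x_2's domain is down to {yellow}, so x_2 = yellow. Strike yellow from x_5.
x_3 must be orange (only option left).
x_5 has just one choice, so x_5 = black.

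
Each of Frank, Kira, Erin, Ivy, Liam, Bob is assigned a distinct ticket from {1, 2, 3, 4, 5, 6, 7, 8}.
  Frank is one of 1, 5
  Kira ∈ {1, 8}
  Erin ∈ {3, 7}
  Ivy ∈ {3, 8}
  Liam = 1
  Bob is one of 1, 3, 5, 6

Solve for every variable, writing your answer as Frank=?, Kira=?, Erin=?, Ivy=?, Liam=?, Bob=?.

Liam's domain is down to {1}, so Liam = 1. Strike 1 from Frank, Kira, Bob.
Frank's domain is down to {5}, so Frank = 5. Remove 5 from Bob.
Kira's domain is down to {8}, so Kira = 8. Strike 8 from Ivy.
Ivy has just one choice, so Ivy = 3. Eliminate 3 elsewhere: Erin, Bob.
That leaves Bob = 6.
That leaves Erin = 7.

Frank=5, Kira=8, Erin=7, Ivy=3, Liam=1, Bob=6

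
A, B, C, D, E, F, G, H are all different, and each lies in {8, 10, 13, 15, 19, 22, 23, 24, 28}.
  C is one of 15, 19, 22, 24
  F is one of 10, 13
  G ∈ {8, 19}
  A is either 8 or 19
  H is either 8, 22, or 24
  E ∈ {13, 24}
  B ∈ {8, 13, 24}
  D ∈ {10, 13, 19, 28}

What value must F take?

10

The 8 variables draw from only 8 values {8, 10, 13, 15, 19, 22, 24, 28}, so each is used; only C can be 15, hence C = 15.
The 7 still-open variables together cover exactly {8, 10, 13, 19, 22, 24, 28} — 7 values for 7 variables — and 22 appears only in H's list, so H = 22.
Among the 6 still-open variables, 28 fits only D (and all 6 values in {8, 10, 13, 19, 24, 28} must be used), so D = 28.
The 5 still-open variables together cover exactly {8, 10, 13, 19, 24} — 5 values for 5 variables — and 10 appears only in F's list, so F = 10.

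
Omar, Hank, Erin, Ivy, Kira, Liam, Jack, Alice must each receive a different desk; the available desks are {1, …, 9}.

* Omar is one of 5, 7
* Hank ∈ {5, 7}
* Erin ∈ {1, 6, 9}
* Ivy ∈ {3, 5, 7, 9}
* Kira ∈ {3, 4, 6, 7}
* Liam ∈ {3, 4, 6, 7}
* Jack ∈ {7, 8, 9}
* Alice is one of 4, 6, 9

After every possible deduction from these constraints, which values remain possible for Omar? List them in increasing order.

The 8 variables draw from only 8 values {1, 3, 4, 5, 6, 7, 8, 9}, so each is used; only Erin can be 1, hence Erin = 1.
The 7 still-open variables together cover exactly {3, 4, 5, 6, 7, 8, 9} — 7 values for 7 variables — and 8 appears only in Jack's list, so Jack = 8.
Omar and Hank share exactly the 2 values {5, 7}; by pigeonhole those values go to them, so strike 5, 7 from Ivy, Kira, Liam.
No further eliminations apply; Omar can still be any of 5, 7.

5, 7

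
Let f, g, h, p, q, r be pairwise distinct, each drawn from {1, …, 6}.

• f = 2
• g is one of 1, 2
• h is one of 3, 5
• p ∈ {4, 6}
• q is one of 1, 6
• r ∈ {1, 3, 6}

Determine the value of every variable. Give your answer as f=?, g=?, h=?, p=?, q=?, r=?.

f=2, g=1, h=5, p=4, q=6, r=3

f's domain is down to {2}, so f = 2. Eliminate 2 elsewhere: g.
g must be 1 (only option left). Strike 1 from q, r.
q must be 6 (only option left). Strike 6 from p, r.
r's domain is down to {3}, so r = 3. Eliminate 3 elsewhere: h.
h must be 5 (only option left).
p's domain is down to {4}, so p = 4.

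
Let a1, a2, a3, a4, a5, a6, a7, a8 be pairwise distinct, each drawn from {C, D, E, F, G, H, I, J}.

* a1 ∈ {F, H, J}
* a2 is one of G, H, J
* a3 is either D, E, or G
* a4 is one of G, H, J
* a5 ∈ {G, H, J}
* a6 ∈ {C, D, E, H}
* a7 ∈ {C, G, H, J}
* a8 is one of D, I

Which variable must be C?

Among the 8 variables, F fits only a1 (and all 8 values in {C, D, E, F, G, H, I, J} must be used), so a1 = F.
Among the 7 still-open variables, I fits only a8 (and all 7 values in {C, D, E, G, H, I, J} must be used), so a8 = I.
The 3 variables a2, a4, a5 are confined to {G, H, J}, which locks those values in; drop them from a3, a6, a7.
So C goes to a7.

a7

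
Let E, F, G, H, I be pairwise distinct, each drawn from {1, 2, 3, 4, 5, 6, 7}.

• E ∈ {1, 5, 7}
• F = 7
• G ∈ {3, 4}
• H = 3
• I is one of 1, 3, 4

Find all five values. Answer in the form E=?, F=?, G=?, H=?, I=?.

F must be 7 (only option left). Strike 7 from E.
H's domain is down to {3}, so H = 3. Eliminate 3 elsewhere: G, I.
G's domain is down to {4}, so G = 4. So I can't be 4.
That leaves I = 1. So E can't be 1.
E must be 5 (only option left).

E=5, F=7, G=4, H=3, I=1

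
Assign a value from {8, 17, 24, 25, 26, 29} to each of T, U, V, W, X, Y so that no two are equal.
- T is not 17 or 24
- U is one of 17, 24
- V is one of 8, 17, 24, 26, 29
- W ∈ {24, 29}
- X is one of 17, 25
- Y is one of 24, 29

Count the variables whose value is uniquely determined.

2

The 2 variables W and Y are confined to {24, 29}, which locks those values in; drop them from T, U, V.
That leaves U = 17. Remove 17 from V, X.
X's domain is down to {25}, so X = 25. Strike 25 from T.
Determined: U=17, X=25. The other variables each still have more than one consistent value. That makes 2.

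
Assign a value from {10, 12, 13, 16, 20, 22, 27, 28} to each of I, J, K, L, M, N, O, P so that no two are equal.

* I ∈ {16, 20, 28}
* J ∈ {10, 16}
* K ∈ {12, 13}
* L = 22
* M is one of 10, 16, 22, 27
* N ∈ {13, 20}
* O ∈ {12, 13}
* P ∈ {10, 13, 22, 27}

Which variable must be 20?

L's domain is down to {22}, so L = 22. Strike 22 from M, P.
Among the 7 still-open variables, 28 fits only I (and all 7 values in {10, 12, 13, 16, 20, 27, 28} must be used), so I = 28.
The 6 still-open variables draw from only 6 values {10, 12, 13, 16, 20, 27}, so each is used; only N can be 20, hence N = 20.

N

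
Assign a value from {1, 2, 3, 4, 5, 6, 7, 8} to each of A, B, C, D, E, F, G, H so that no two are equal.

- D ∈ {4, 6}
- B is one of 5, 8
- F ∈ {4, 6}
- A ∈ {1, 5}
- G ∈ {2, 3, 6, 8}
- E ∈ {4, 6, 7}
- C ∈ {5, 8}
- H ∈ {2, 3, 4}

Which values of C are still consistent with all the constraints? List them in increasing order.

5, 8

The 8 variables draw from only 8 values {1, 2, 3, 4, 5, 6, 7, 8}, so each is used; only A can be 1, hence A = 1.
Among the 7 still-open variables, 7 fits only E (and all 7 values in {2, 3, 4, 5, 6, 7, 8} must be used), so E = 7.
B and C between them cover only {5, 8} — a naked pair. Remove those values from G.
D and F share exactly the 2 values {4, 6}; by pigeonhole those values go to them, so strike 4, 6 from G, H.
No further eliminations apply; C can still be any of 5, 8.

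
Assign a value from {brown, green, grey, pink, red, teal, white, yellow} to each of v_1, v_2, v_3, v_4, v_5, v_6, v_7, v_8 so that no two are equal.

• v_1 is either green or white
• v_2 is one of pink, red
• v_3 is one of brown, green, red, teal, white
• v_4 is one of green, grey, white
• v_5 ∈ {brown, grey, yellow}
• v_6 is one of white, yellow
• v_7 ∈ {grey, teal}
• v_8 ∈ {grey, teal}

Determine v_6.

yellow

Among the 8 variables, pink fits only v_2 (and all 8 values in {brown, green, grey, pink, red, teal, white, yellow} must be used), so v_2 = pink.
Among the 7 still-open variables, red fits only v_3 (and all 7 values in {brown, green, grey, red, teal, white, yellow} must be used), so v_3 = red.
The 6 still-open variables together cover exactly {brown, green, grey, teal, white, yellow} — 6 values for 6 variables — and brown appears only in v_5's list, so v_5 = brown.
The 5 still-open variables together cover exactly {green, grey, teal, white, yellow} — 5 values for 5 variables — and yellow appears only in v_6's list, so v_6 = yellow.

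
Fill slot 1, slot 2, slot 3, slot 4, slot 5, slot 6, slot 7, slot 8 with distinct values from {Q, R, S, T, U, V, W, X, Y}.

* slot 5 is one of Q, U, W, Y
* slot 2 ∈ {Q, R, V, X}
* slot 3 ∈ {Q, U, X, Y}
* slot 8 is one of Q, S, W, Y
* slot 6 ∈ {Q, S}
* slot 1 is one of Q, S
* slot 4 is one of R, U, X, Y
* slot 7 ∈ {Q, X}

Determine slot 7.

The 8 variables draw from only 8 values {Q, R, S, U, V, W, X, Y}, so each is used; only slot 2 can be V, hence slot 2 = V.
The 7 still-open variables together cover exactly {Q, R, S, U, W, X, Y} — 7 values for 7 variables — and R appears only in slot 4's list, so slot 4 = R.
slot 1 and slot 6 between them cover only {Q, S} — a naked pair. Remove those values from slot 3, slot 5, slot 7, slot 8.
So slot 7 = X.

X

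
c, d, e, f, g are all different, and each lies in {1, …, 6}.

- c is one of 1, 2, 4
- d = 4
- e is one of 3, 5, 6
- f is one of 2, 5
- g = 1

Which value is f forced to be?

5

d's domain is down to {4}, so d = 4. Remove 4 from c.
g has just one choice, so g = 1. Remove 1 from c.
That leaves c = 2. Remove 2 from f.
So f = 5.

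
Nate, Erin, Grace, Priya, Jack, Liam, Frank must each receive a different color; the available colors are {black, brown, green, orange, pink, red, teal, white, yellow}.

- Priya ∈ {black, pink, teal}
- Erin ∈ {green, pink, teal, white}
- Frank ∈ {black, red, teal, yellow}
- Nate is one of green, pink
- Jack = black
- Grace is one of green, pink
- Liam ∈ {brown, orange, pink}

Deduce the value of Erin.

white

Jack must be black (only option left). Eliminate black elsewhere: Priya, Frank.
The 2 variables Nate and Grace are confined to {green, pink}, which locks those values in; drop them from Erin, Priya, Liam.
Priya's domain is down to {teal}, so Priya = teal. Remove teal from Erin, Frank.
So Erin = white.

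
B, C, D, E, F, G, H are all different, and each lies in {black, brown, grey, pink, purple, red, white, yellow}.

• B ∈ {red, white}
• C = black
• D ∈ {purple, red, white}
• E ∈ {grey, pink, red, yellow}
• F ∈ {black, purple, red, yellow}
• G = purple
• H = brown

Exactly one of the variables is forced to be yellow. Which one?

C has just one choice, so C = black. Strike black from F.
G must be purple (only option left). Remove purple from D, F.
H has just one choice, so H = brown.
The 2 variables B and D are confined to {red, white}, which locks those values in; drop them from E, F.
So yellow goes to F.

F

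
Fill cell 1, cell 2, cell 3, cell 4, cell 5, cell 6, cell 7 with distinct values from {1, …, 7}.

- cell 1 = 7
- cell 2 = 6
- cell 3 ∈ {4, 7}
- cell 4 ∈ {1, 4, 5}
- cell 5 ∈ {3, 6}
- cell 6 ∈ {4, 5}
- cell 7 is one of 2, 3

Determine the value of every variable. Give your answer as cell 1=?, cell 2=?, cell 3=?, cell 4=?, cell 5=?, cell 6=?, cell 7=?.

cell 1=7, cell 2=6, cell 3=4, cell 4=1, cell 5=3, cell 6=5, cell 7=2

cell 1 must be 7 (only option left). Strike 7 from cell 3.
cell 2's domain is down to {6}, so cell 2 = 6. Eliminate 6 elsewhere: cell 5.
That leaves cell 3 = 4. Remove 4 from cell 4, cell 6.
That leaves cell 5 = 3. Remove 3 from cell 7.
cell 6's domain is down to {5}, so cell 6 = 5. Strike 5 from cell 4.
cell 7 must be 2 (only option left).
cell 4 has just one choice, so cell 4 = 1.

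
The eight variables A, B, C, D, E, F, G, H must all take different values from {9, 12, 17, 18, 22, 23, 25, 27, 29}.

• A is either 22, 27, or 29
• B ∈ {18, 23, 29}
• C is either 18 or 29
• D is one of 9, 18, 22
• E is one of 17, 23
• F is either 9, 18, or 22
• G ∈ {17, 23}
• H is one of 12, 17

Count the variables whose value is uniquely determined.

The 8 variables draw from only 8 values {9, 12, 17, 18, 22, 23, 27, 29}, so each is used; only H can be 12, hence H = 12.
The 7 still-open variables draw from only 7 values {9, 17, 18, 22, 23, 27, 29}, so each is used; only A can be 27, hence A = 27.
E and G share exactly the 2 values {17, 23}; by pigeonhole those values go to them, so strike 17, 23 from B.
B and C between them cover only {18, 29} — a naked pair. Remove those values from D, F.
Determined: A=27, H=12. The other variables each still have more than one consistent value. That makes 2.

2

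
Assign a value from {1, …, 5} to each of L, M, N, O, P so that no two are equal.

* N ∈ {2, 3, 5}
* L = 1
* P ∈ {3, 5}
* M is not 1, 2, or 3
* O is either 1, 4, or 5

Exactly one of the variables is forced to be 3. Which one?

P

L has just one choice, so L = 1. Eliminate 1 elsewhere: O.
Among the 4 still-open variables, 2 fits only N (and all 4 values in {2, 3, 4, 5} must be used), so N = 2.
The 3 still-open variables draw from only 3 values {3, 4, 5}, so each is used; only P can be 3, hence P = 3.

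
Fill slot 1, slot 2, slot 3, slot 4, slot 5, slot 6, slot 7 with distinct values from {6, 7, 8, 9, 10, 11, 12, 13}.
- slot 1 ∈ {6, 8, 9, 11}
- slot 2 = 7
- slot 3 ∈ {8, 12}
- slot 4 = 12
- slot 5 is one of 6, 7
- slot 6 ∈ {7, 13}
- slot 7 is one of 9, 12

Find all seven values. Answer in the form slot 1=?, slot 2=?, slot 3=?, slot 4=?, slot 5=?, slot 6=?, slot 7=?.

slot 2 has just one choice, so slot 2 = 7. Strike 7 from slot 5, slot 6.
That leaves slot 4 = 12. Remove 12 from slot 3, slot 7.
slot 5 has just one choice, so slot 5 = 6. Strike 6 from slot 1.
slot 6's domain is down to {13}, so slot 6 = 13.
That leaves slot 7 = 9. So slot 1 can't be 9.
slot 3 must be 8 (only option left). Strike 8 from slot 1.
That leaves slot 1 = 11.

slot 1=11, slot 2=7, slot 3=8, slot 4=12, slot 5=6, slot 6=13, slot 7=9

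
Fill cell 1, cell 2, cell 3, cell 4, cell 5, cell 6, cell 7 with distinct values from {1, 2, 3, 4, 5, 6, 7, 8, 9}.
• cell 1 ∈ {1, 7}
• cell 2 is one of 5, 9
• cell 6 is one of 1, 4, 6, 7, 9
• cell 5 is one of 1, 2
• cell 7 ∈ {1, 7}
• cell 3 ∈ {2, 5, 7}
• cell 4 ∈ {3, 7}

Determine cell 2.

9

cell 1 and cell 7 share exactly the 2 values {1, 7}; by pigeonhole those values go to them, so strike 1, 7 from cell 3, cell 4, cell 5, cell 6.
cell 4 has just one choice, so cell 4 = 3.
cell 5 must be 2 (only option left). Remove 2 from cell 3.
That leaves cell 3 = 5. Remove 5 from cell 2.
So cell 2 = 9.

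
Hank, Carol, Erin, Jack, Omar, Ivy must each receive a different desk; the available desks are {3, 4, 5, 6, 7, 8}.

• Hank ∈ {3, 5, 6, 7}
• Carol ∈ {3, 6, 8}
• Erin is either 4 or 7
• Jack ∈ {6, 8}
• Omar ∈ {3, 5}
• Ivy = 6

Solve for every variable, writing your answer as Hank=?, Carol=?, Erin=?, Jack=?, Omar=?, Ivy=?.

Ivy has just one choice, so Ivy = 6. Remove 6 from Hank, Carol, Jack.
Jack must be 8 (only option left). Remove 8 from Carol.
Carol has just one choice, so Carol = 3. Strike 3 from Hank, Omar.
Omar has just one choice, so Omar = 5. Remove 5 from Hank.
Hank's domain is down to {7}, so Hank = 7. Remove 7 from Erin.
Erin must be 4 (only option left).

Hank=7, Carol=3, Erin=4, Jack=8, Omar=5, Ivy=6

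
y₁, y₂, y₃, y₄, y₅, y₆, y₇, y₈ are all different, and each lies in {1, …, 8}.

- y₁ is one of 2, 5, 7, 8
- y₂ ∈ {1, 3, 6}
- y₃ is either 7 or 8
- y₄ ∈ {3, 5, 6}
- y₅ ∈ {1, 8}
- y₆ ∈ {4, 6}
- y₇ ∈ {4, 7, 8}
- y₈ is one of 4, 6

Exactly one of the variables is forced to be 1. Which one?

The 8 variables draw from only 8 values {1, 2, 3, 4, 5, 6, 7, 8}, so each is used; only y₁ can be 2, hence y₁ = 2.
Among the 7 still-open variables, 5 fits only y₄ (and all 7 values in {1, 3, 4, 5, 6, 7, 8} must be used), so y₄ = 5.
The 6 still-open variables draw from only 6 values {1, 3, 4, 6, 7, 8}, so each is used; only y₂ can be 3, hence y₂ = 3.
Among the 5 still-open variables, 1 fits only y₅ (and all 5 values in {1, 4, 6, 7, 8} must be used), so y₅ = 1.

y₅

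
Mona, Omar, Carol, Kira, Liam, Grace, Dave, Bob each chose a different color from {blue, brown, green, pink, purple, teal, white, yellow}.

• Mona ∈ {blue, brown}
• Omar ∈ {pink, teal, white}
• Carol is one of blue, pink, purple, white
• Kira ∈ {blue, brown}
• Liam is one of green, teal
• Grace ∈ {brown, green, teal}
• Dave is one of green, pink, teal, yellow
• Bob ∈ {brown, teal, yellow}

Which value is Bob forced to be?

yellow

The 8 variables draw from only 8 values {blue, brown, green, pink, purple, teal, white, yellow}, so each is used; only Carol can be purple, hence Carol = purple.
The 7 still-open variables draw from only 7 values {blue, brown, green, pink, teal, white, yellow}, so each is used; only Omar can be white, hence Omar = white.
The 6 still-open variables together cover exactly {blue, brown, green, pink, teal, yellow} — 6 values for 6 variables — and pink appears only in Dave's list, so Dave = pink.
Among the 5 still-open variables, yellow fits only Bob (and all 5 values in {blue, brown, green, teal, yellow} must be used), so Bob = yellow.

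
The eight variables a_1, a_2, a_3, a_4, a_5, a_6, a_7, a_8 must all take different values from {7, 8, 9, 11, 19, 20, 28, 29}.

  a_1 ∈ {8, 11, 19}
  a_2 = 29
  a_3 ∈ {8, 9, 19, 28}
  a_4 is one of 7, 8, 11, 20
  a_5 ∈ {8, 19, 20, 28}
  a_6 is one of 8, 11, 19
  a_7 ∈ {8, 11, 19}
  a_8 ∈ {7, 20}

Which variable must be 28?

a_5

a_2 must be 29 (only option left).
Among the 7 still-open variables, 9 fits only a_3 (and all 7 values in {7, 8, 9, 11, 19, 20, 28} must be used), so a_3 = 9.
Among the 6 still-open variables, 28 fits only a_5 (and all 6 values in {7, 8, 11, 19, 20, 28} must be used), so a_5 = 28.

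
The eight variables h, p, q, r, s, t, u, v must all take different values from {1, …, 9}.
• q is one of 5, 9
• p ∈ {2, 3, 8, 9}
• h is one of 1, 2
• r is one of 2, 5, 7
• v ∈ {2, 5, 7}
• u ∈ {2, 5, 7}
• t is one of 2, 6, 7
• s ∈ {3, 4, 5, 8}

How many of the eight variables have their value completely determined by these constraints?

3

r, u, v between them cover only {2, 5, 7} — a naked triple. Remove those values from h, p, q, s, t.
h's domain is down to {1}, so h = 1.
q's domain is down to {9}, so q = 9. So p can't be 9.
t has just one choice, so t = 6.
Determined: h=1, q=9, t=6. The other variables each still have more than one consistent value. That makes 3.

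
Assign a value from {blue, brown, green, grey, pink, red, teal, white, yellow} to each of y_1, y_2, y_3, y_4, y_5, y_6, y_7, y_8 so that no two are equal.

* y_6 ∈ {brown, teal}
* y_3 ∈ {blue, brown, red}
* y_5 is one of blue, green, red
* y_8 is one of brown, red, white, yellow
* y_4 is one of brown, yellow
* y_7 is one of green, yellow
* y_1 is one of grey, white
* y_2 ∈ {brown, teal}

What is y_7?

The 8 variables together cover exactly {blue, brown, green, grey, red, teal, white, yellow} — 8 values for 8 variables — and grey appears only in y_1's list, so y_1 = grey.
Among the 7 still-open variables, white fits only y_8 (and all 7 values in {blue, brown, green, red, teal, white, yellow} must be used), so y_8 = white.
y_2 and y_6 between them cover only {brown, teal} — a naked pair. Remove those values from y_3, y_4.
That leaves y_4 = yellow. So y_7 can't be yellow.
So y_7 = green.

green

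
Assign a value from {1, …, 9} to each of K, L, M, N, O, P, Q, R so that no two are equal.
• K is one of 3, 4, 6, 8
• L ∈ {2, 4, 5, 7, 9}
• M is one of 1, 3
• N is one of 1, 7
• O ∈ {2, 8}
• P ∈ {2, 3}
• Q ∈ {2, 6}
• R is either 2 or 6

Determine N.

7

Q and R share exactly the 2 values {2, 6}; by pigeonhole those values go to them, so strike 2, 6 from K, L, O, P.
O must be 8 (only option left). Remove 8 from K.
P's domain is down to {3}, so P = 3. Strike 3 from K, M.
K has just one choice, so K = 4. Eliminate 4 elsewhere: L.
M's domain is down to {1}, so M = 1. Strike 1 from N.
So N = 7.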